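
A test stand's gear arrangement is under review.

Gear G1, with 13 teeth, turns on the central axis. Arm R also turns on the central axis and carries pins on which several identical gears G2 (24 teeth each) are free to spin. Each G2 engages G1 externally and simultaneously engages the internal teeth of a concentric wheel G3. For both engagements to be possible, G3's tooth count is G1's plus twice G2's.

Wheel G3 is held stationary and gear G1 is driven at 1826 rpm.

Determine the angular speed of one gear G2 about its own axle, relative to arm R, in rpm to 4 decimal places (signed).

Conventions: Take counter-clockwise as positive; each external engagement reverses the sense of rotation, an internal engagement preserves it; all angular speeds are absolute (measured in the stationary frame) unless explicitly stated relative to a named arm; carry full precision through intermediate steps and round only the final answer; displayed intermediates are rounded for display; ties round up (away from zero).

topology: planetary set — G1 13T / G2 24T / G3 61T, arm = carrier (Willis)
normalise by the input: solve with ω_sun = 1, then scale by 1826 rpm
ring teeth: 13 + 2·24 = 61
13(ω_sun−ω_arm) = −61(ω_ring−ω_arm),  ω_ring = 0, ω_sun = 1
13(1−ω_arm) = −61(0−ω_arm)  ⇒  74·ω_arm = 13  ⇒  ω_arm = 13/74
sun–planet mesh: 13·(1−13/74) = −24·(ω_p−ω_arm)  ⇒  ω_p−ω_arm = -793/1776
scale: ω_p−ω_arm = -793/1776 × 1826 rpm = -815.3255 rpm

-815.3255 rpm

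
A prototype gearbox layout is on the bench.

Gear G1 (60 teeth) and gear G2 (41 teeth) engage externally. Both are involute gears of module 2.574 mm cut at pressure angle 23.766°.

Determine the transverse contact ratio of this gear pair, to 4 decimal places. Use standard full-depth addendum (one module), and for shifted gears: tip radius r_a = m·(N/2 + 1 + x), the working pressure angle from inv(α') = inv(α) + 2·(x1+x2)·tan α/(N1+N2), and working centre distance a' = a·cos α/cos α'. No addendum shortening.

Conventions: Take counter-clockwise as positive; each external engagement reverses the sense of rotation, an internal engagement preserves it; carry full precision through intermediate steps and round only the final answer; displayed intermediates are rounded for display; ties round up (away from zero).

1.5797

single-mesh involute tooth geometry (60T engaging 41T at module 2.574)
base radii: r_b1 = 70.671665, r_b2 = 48.292304
tip radii: r_a1 = 79.794000, r_a2 = 55.341000
no profile shift: α' = α, a' = a
action lengths: √(r_a1²−r_b1²) = 37.048593, √(r_a2²−r_b2²) = 27.027387
base pitch p_b = π·m·cos α = 7.400719
CR = (37.048593 + 27.027387 − 129.987000·sin 23.76600°)/7.400719 = 1.579701
contact ratio ≈ 1.5797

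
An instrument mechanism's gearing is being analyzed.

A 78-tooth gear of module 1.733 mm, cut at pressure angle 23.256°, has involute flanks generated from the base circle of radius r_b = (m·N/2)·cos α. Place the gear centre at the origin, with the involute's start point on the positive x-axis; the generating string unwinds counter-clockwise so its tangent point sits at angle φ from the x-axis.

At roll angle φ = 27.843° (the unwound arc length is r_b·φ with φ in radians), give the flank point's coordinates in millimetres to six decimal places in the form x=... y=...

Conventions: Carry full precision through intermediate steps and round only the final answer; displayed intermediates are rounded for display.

x=69.000248 y=2.319683

topology: single-mesh involute geometry — m = 1.733, N = 78
pitch radius r_p = m·N/2 = 1.733·78/2 = 67.587000
base radius r_b = r_p·cos α = 67.587000·cos 23.256° = 62.095547
roll angle φ = 27.843° = 0.48595202 rad
x = r_b·(cos φ + φ·sin φ) = 69.000248
y = r_b·(sin φ − φ·cos φ) = 2.319683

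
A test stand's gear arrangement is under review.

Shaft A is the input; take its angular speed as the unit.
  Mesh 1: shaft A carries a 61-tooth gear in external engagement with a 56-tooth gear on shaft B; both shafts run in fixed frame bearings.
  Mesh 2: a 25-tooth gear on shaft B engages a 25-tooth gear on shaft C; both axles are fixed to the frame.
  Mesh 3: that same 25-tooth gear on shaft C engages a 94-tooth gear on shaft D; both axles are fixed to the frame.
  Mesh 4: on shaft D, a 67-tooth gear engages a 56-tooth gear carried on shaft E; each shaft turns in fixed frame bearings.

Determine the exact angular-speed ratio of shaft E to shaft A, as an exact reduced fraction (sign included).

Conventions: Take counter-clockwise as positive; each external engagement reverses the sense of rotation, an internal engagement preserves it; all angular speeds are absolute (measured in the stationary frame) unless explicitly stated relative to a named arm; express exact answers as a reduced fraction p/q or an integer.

102175/294784

class = fixed-axis compound train [4 meshes; 4 ratios multiply, 4 sense flips]
mesh 1 [61T→56T]: running ratio 61/56, sense −
mesh 2 [25T→25T]: running ratio 61/56, sense +
mesh 3 [25T→94T]: running ratio 1525/5264, sense −
mesh 4 [67T→56T]: running ratio 102175/294784, sense +
ω_out/ω_in = 102175/294784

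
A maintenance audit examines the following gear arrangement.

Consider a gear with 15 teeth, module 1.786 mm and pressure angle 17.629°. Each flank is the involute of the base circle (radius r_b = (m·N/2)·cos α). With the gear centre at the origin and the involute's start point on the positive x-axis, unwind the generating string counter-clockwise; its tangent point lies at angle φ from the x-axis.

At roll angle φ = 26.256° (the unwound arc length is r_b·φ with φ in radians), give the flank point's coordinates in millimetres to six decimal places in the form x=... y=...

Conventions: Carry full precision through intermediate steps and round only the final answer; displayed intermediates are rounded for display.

class = single-mesh tooth geometry [base-circle involute, m = 1.786, 15T]
pitch radius r_p = m·N/2 = 1.786·15/2 = 13.395000
base radius r_b = r_p·cos α = 13.395000·cos 17.629° = 12.765937
roll angle φ = 26.256° = 0.45825365 rad
x = r_b·(cos φ + φ·sin φ) = 14.036785
y = r_b·(sin φ − φ·cos φ) = 0.400961

x=14.036785 y=0.400961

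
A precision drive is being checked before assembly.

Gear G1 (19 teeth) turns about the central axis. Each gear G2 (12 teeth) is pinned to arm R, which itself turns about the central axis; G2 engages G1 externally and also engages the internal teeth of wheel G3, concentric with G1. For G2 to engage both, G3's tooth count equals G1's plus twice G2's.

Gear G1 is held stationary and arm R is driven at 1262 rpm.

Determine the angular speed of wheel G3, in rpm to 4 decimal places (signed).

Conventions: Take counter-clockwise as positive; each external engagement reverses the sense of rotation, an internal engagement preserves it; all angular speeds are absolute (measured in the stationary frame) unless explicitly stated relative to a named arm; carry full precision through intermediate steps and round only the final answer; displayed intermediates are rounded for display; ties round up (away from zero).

+1819.6279 rpm

topology: planetary set — G1 19T / G2 12T / G3 43T, arm = carrier (Willis)
normalise by the input: solve with ω_arm = 1, then scale by 1262 rpm
ring teeth: 19 + 2·12 = 43
19(ω_sun−ω_arm) = −43(ω_ring−ω_arm),  ω_sun = 0, ω_arm = 1
ω_ring = 1 − (19/43)(0−1) = 62/43
scale: ω_ring = 62/43 × 1262 rpm = +1819.6279 rpm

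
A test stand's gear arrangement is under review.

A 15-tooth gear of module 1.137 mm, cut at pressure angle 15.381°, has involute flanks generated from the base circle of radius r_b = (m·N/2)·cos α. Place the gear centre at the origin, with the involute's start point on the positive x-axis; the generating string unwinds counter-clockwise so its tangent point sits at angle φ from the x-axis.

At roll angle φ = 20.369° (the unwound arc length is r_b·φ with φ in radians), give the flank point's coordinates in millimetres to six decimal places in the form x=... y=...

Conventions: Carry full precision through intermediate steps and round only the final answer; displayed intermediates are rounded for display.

recognized (one wheel, involute flank): single-mesh tooth geometry, m = 1.137, N = 15
pitch radius r_p = m·N/2 = 1.137·15/2 = 8.527500
base radius r_b = r_p·cos α = 8.527500·cos 15.381° = 8.222074
roll angle φ = 20.369° = 0.35550612 rad
x = r_b·(cos φ + φ·sin φ) = 8.725344
y = r_b·(sin φ − φ·cos φ) = 0.121591

x=8.725344 y=0.121591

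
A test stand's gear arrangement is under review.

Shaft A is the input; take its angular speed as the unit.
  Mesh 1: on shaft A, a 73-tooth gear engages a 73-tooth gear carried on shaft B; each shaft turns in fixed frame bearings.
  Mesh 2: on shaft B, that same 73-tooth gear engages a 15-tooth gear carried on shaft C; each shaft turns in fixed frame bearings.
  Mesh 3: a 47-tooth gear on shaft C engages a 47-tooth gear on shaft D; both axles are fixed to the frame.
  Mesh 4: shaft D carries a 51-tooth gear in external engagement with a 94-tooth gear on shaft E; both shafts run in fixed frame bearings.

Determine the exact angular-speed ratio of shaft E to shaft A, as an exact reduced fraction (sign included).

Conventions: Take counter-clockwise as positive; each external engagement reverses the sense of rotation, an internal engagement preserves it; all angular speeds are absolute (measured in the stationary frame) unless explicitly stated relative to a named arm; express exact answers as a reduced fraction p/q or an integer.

1241/470

class = fixed-axis compound train [4 meshes; 4 ratios multiply, 4 sense flips]
mesh 1 [73T→73T]: running ratio 1, sense −
mesh 2 [73T→15T]: running ratio 73/15, sense +
mesh 3 [47T→47T]: running ratio 73/15, sense −
mesh 4 [51T→94T]: running ratio 1241/470, sense +
ω_out/ω_in = 1241/470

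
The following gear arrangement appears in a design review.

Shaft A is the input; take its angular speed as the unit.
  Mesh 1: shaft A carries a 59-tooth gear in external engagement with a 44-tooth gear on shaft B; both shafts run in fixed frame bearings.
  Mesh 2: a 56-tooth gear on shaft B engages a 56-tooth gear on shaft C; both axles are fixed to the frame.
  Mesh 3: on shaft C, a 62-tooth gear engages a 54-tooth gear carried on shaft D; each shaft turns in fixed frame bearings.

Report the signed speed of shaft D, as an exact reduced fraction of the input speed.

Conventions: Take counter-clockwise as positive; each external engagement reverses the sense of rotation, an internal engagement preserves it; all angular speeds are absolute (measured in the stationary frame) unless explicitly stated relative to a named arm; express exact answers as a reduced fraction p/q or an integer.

3-mesh fixed-axis compound train (all bearings frame-fixed)
mesh 1 [59T→44T]: |ω|/ω_in = 1×59/44 = 59/44, sense flips to −
mesh 2 [56T→56T]: |ω|/ω_in = (59/44)×56/56 = 59/44, sense flips to +
mesh 3 [62T→54T]: |ω|/ω_in = (59/44)×62/54 = 1829/1188, sense flips to −
signed output speed (× input speed) = -1829/1188

-1829/1188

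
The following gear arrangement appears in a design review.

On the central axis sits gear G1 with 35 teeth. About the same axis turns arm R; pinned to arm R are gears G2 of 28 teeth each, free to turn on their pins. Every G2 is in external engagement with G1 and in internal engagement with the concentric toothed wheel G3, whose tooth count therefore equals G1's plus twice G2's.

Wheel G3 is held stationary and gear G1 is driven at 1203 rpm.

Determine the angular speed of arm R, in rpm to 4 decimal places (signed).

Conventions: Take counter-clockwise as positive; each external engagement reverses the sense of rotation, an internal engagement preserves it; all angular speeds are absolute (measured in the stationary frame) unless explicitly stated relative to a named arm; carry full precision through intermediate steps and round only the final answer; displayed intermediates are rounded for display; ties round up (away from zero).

topology: planetary set — G1 35T / G2 28T / G3 91T, arm = carrier (Willis)
normalise by the input: solve with ω_sun = 1, then scale by 1203 rpm
ring teeth: 35 + 2·28 = 91
35(ω_sun−ω_arm) = −91(ω_ring−ω_arm),  ω_ring = 0, ω_sun = 1
35(1−ω_arm) = −91(0−ω_arm)  ⇒  126·ω_arm = 35  ⇒  ω_arm = 5/18
scale: ω_arm = 5/18 × 1203 rpm = +334.1667 rpm

+334.1667 rpm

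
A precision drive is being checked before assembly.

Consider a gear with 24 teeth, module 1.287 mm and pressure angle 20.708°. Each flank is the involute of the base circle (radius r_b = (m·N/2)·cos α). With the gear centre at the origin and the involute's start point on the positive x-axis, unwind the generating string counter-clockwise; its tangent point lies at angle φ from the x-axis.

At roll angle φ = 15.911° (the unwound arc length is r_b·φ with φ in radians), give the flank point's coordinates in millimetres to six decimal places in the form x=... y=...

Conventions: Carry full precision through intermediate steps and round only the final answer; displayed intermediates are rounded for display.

x=14.992567 y=0.102331

single-mesh involute tooth geometry (24T wheel at module 1.287)
pitch radius r_p = m·N/2 = 1.287·24/2 = 15.444000
base radius r_b = r_p·cos α = 15.444000·cos 20.708° = 14.446235
roll angle φ = 15.911° = 0.27769934 rad
x = r_b·(cos φ + φ·sin φ) = 14.992567
y = r_b·(sin φ − φ·cos φ) = 0.102331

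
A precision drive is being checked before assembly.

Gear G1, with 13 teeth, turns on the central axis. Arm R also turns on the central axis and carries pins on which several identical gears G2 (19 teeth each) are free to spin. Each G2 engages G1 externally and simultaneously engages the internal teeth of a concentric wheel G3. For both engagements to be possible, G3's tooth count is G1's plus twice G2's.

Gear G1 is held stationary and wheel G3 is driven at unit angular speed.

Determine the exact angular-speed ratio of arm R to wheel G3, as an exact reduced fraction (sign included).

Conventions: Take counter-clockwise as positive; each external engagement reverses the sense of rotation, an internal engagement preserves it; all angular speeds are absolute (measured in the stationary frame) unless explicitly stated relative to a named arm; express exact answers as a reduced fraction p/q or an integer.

recognized (axles ride arm R): planetary set, 13/19/51 teeth
ring teeth: 13 + 2·19 = 51
13(ω_sun−ω_arm) = −51(ω_ring−ω_arm),  ω_sun = 0, ω_ring = 1
13(0−ω_arm) = −51(1−ω_arm)  ⇒  64·ω_arm = 51  ⇒  ω_arm = 51/64
ω_out/ω_in = 51/64

51/64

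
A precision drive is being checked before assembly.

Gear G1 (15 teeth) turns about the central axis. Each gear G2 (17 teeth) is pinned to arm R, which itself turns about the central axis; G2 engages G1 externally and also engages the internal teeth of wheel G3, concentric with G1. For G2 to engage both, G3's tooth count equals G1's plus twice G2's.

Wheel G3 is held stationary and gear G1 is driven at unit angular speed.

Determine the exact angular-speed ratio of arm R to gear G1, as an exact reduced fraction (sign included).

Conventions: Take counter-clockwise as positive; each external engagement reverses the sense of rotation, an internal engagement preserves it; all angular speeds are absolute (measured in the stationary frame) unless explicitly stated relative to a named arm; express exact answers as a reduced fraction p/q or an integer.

15/64

topology: planetary set — G1 15T / G2 17T / G3 49T, arm = carrier (Willis)
ring teeth: 15 + 2·17 = 49
15(ω_sun−ω_arm) = −49(ω_ring−ω_arm),  ω_ring = 0, ω_sun = 1
15(1−ω_arm) = −49(0−ω_arm)  ⇒  64·ω_arm = 15  ⇒  ω_arm = 15/64
ω_out/ω_in = 15/64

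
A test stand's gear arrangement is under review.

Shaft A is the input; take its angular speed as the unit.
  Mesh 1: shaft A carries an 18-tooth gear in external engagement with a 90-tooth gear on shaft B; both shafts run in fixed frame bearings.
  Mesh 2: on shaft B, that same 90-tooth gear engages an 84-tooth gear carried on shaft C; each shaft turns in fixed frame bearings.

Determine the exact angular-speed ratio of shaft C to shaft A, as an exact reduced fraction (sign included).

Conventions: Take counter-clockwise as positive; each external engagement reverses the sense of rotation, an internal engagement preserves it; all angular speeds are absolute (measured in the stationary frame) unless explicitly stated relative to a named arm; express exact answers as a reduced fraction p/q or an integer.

3/14

class = fixed-axis compound train [2 meshes; 2 ratios multiply, 2 sense flips]
mesh 1 [18T→90T]: running ratio 1/5, sense −
mesh 2 [90T→84T]: running ratio 3/14, sense +
ω_out/ω_in = 3/14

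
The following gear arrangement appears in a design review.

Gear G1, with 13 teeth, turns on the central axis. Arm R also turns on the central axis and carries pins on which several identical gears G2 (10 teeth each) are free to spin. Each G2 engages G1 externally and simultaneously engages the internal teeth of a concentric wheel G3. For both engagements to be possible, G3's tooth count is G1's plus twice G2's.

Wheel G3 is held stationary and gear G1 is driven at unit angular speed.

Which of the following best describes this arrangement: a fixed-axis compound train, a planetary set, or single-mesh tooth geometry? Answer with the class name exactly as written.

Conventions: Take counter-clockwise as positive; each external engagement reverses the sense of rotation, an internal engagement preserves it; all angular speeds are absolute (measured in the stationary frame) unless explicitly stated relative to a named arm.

planetary set

recognized (axles ride arm R): planetary set, 13/10/33 teeth
classification: planetary set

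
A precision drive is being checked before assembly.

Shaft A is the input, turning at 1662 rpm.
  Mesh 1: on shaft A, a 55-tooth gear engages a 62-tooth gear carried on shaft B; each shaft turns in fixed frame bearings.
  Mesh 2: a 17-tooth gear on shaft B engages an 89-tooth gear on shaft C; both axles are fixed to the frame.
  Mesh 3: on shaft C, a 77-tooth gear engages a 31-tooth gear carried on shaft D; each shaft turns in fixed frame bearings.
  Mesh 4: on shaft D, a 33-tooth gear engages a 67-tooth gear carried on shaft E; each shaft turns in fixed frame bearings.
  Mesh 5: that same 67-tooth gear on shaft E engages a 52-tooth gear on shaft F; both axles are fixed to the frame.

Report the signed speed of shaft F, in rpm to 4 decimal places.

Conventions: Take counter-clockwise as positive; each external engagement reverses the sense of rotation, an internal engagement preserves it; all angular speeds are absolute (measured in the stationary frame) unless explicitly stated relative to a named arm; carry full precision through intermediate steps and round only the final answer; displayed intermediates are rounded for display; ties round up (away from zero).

-443.9158 rpm

topology: fixed-axis compound train — 5 meshes, A→F
mesh 1 [55T→62T]: ω = 1662.0000×55/62 = 1474.3548 rpm, sense flips to −
mesh 2 [17T→89T]: ω = 1474.3548×17/89 = 281.6183 rpm, sense flips to +
mesh 3 [77T→31T]: ω = 281.6183×77/31 = 699.5036 rpm, sense flips to −
mesh 4 [33T→67T]: ω = 699.5036×33/67 = 344.5316 rpm, sense flips to +
mesh 5 [67T→52T]: ω = 344.5316×67/52 = 443.9158 rpm, sense flips to −
signed output speed = -443.9158 rpm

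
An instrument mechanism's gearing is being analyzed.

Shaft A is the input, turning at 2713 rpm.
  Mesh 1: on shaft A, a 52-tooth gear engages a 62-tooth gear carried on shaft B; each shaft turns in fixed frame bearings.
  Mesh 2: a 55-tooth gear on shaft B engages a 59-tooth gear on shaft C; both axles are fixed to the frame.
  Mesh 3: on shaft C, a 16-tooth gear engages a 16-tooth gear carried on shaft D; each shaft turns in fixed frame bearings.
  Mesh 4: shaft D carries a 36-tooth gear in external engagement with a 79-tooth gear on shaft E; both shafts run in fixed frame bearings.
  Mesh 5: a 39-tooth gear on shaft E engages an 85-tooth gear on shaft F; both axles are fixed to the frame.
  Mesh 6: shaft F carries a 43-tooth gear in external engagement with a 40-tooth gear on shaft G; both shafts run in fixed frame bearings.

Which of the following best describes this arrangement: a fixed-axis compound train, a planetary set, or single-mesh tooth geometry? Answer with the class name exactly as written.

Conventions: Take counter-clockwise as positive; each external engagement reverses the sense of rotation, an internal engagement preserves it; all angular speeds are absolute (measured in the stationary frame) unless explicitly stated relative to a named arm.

topology: fixed-axis compound train — 6 meshes, A→G
classification: fixed-axis compound train

fixed-axis compound train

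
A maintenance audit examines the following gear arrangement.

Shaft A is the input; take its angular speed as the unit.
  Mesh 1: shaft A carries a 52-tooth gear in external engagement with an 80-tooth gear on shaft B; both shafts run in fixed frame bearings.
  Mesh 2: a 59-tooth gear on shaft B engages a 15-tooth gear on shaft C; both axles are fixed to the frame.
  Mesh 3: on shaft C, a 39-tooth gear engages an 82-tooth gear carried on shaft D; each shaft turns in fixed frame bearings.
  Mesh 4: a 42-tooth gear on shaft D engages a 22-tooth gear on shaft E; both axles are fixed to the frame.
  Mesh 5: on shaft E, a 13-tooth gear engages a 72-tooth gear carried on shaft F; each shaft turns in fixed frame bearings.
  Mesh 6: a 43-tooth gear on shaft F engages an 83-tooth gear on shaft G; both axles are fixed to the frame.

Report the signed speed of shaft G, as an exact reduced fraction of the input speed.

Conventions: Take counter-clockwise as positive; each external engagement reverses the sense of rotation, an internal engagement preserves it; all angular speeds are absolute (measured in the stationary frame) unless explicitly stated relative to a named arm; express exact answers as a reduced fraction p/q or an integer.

6-mesh fixed-axis compound train (all bearings frame-fixed)
mesh 1 [52T→80T]: |ω|/ω_in = 1×52/80 = 13/20, sense flips to −
mesh 2 [59T→15T]: |ω|/ω_in = (13/20)×59/15 = 767/300, sense flips to +
mesh 3 [39T→82T]: |ω|/ω_in = (767/300)×39/82 = 9971/8200, sense flips to −
mesh 4 [42T→22T]: |ω|/ω_in = (9971/8200)×42/22 = 209391/90200, sense flips to +
mesh 5 [13T→72T]: |ω|/ω_in = (209391/90200)×13/72 = 907361/2164800, sense flips to −
mesh 6 [43T→83T]: |ω|/ω_in = (907361/2164800)×43/83 = 39016523/179678400, sense flips to +
signed output speed (× input speed) = 39016523/179678400

39016523/179678400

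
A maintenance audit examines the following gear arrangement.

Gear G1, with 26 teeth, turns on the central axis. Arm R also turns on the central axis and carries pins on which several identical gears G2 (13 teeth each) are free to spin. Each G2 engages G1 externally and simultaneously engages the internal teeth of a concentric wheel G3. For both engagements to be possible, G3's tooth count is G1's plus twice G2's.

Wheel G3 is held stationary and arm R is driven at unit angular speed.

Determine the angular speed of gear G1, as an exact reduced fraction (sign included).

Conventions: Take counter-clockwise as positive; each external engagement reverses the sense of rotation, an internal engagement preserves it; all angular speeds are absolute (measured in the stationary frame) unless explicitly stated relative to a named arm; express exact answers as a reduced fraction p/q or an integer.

topology: planetary set — G1 26T / G2 13T / G3 52T, arm = carrier (Willis)
ring teeth: 26 + 2·13 = 52
26(ω_sun−ω_arm) = −52(ω_ring−ω_arm),  ω_ring = 0, ω_arm = 1
ω_sun = 1 − (52/26)(0−1) = 3
exact speed ratio = 3

3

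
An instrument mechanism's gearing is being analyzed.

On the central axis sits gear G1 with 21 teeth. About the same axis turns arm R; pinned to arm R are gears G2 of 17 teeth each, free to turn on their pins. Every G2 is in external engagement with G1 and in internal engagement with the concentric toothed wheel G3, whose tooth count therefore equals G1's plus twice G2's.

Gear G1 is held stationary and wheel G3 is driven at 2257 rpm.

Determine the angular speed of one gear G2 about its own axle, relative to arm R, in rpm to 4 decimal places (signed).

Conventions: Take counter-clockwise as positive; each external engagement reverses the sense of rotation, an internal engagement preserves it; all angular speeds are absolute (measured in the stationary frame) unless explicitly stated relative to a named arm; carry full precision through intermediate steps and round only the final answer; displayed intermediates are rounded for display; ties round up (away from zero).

recognized (axles ride arm R): planetary set, 21/17/55 teeth
normalise by the input: solve with ω_ring = 1, then scale by 2257 rpm
ring teeth: 21 + 2·17 = 55
21(ω_sun−ω_arm) = −55(ω_ring−ω_arm),  ω_sun = 0, ω_ring = 1
21(0−ω_arm) = −55(1−ω_arm)  ⇒  76·ω_arm = 55  ⇒  ω_arm = 55/76
sun–planet mesh: 21·(0−55/76) = −17·(ω_p−ω_arm)  ⇒  ω_p−ω_arm = 1155/1292
scale: ω_p−ω_arm = 1155/1292 × 2257 rpm = +2017.6741 rpm

+2017.6741 rpm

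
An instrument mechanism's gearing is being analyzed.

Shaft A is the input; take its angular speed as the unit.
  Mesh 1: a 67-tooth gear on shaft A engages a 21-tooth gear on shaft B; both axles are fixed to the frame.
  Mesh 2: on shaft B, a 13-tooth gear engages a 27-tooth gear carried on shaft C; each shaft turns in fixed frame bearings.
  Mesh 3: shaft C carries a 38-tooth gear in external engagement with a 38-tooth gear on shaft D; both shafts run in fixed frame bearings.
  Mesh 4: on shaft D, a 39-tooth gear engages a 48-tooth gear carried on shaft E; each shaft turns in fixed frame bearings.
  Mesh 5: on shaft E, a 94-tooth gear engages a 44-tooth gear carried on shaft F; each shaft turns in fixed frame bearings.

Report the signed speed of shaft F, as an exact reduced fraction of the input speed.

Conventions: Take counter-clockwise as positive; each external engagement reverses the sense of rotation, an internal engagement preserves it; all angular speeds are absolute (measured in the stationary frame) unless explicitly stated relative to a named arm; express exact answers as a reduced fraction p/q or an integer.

-532181/199584

5-mesh fixed-axis compound train (all bearings frame-fixed)
mesh 1 [67T→21T]: |ω|/ω_in = 1×67/21 = 67/21, sense flips to −
mesh 2 [13T→27T]: |ω|/ω_in = (67/21)×13/27 = 871/567, sense flips to +
mesh 3 [38T→38T]: |ω|/ω_in = (871/567)×38/38 = 871/567, sense flips to −
mesh 4 [39T→48T]: |ω|/ω_in = (871/567)×39/48 = 11323/9072, sense flips to +
mesh 5 [94T→44T]: |ω|/ω_in = (11323/9072)×94/44 = 532181/199584, sense flips to −
signed output speed (× input speed) = -532181/199584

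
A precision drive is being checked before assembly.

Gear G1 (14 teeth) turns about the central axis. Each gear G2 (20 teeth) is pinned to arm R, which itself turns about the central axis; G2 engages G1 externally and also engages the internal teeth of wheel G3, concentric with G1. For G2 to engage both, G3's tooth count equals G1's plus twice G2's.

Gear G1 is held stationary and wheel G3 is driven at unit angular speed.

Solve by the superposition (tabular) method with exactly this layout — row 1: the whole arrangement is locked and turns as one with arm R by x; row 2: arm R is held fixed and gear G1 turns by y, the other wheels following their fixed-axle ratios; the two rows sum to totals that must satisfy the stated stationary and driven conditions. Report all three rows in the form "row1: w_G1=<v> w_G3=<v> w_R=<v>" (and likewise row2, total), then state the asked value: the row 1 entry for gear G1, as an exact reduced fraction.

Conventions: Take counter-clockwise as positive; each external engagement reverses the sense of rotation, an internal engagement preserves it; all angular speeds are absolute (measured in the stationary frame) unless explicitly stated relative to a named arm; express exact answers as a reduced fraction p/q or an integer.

row1: w_G1=27/34 w_G3=27/34 w_R=27/34
row2: w_G1=-27/34 w_G3=7/34 w_R=0
total: w_G1=0 w_G3=1 w_R=27/34
asked value: 27/34

class = planetary set [G3 = 14+2·20 = 54; Willis about the carrier]
superposition row 1 [locked train]: every member turns x
row 2: sun turns y, ring = −(14/54)·y, arm 0
boundary: total ω_sun = x + y = 0 and total ω_ring = x − (14/54)·y = 1  ⇒  y = -27/34, x = 27/34
row 2 ring = −(14/54)·(-27/34) = 7/34
totals (row 1 + row 2): sun 27/34 + (-27/34) = 0, ring 27/34 + 7/34 = 1, arm 27/34 + 0 = 27/34
asked cell (row1, sun) = 27/34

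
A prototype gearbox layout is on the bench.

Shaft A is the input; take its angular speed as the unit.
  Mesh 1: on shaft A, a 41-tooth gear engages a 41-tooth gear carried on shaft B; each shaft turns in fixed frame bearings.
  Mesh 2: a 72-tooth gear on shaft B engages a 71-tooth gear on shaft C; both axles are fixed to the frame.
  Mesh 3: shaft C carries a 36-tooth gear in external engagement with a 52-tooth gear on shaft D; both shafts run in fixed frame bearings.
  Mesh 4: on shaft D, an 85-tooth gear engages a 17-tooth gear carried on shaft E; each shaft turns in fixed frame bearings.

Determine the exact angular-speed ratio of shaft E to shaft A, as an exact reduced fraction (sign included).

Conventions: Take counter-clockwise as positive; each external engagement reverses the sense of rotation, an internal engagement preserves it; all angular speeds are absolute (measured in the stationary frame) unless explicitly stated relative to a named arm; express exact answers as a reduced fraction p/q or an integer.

3240/923

class = fixed-axis compound train [4 meshes; 4 ratios multiply, 4 sense flips]
mesh 1 [41T→41T]: running ratio 1, sense −
mesh 2 [72T→71T]: running ratio 72/71, sense +
mesh 3 [36T→52T]: running ratio 648/923, sense −
mesh 4 [85T→17T]: running ratio 3240/923, sense +
ω_out/ω_in = 3240/923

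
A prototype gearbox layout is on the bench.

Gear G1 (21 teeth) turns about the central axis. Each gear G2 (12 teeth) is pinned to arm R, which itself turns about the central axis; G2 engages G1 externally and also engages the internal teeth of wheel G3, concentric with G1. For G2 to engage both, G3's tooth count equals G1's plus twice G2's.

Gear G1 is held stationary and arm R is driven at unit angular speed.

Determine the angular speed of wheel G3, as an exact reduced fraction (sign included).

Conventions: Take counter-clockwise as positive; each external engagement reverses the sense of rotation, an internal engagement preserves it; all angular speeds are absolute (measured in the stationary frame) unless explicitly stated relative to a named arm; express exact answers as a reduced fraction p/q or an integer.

class = planetary set [G3 = 21+2·12 = 45; Willis about the carrier]
ring teeth: 21 + 2·12 = 45
21(ω_sun−ω_arm) = −45(ω_ring−ω_arm),  ω_sun = 0, ω_arm = 1
ω_ring = 1 − (21/45)(0−1) = 22/15
exact speed ratio = 22/15

22/15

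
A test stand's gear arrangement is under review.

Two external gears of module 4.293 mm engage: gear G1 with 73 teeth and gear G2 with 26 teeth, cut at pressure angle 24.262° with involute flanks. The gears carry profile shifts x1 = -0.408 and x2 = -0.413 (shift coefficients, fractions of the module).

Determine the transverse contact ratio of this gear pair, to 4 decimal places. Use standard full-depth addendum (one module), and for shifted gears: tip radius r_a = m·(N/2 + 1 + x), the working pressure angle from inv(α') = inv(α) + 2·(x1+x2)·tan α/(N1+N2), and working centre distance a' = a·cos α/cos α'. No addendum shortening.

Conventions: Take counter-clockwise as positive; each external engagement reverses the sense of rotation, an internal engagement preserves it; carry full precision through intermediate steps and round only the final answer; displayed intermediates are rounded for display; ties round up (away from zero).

topology: single-mesh involute geometry — m = 4.293, 73T/26T pair
base radii: r_b1 = 142.854615, r_b2 = 50.879726
tip radii: r_a1 = 159.235956, r_a2 = 58.328991
inv(α') = inv(24.262°) + 2·(-0.408-0.413)·tan α/(73+26) = 0.01979177  ⇒  α' = 21.90760°
a' = a·cos α / cos α' = 212.5035·cos 24.262°/cos 21.90760° = 208.813439
action lengths: √(r_a1²−r_b1²) = 70.346631, √(r_a2²−r_b2²) = 28.522354
base pitch p_b = π·m·cos α = 12.295644
CR = (70.346631 + 28.522354 − 208.813439·sin 21.90760°)/12.295644 = 1.704540
contact ratio ≈ 1.7045

1.7045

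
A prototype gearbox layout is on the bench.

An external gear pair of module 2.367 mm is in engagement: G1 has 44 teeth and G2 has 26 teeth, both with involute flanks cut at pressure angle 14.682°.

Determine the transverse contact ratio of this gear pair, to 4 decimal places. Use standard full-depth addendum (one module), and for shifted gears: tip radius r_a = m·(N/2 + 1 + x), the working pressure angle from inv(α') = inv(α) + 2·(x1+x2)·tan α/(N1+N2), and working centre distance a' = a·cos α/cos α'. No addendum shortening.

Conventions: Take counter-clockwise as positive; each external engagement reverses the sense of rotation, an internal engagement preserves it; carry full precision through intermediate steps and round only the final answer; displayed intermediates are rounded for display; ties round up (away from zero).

1.9759

single-mesh involute tooth geometry (44T engaging 26T at module 2.367)
base radii: r_b1 = 50.373650, r_b2 = 29.766248
tip radii: r_a1 = 54.441000, r_a2 = 33.138000
no profile shift: α' = α, a' = a
action lengths: √(r_a1²−r_b1²) = 20.647467, √(r_a2²−r_b2²) = 14.563569
base pitch p_b = π·m·cos α = 7.193340
CR = (20.647467 + 14.563569 − 82.845000·sin 14.68200°)/7.193340 = 1.975944
contact ratio ≈ 1.9759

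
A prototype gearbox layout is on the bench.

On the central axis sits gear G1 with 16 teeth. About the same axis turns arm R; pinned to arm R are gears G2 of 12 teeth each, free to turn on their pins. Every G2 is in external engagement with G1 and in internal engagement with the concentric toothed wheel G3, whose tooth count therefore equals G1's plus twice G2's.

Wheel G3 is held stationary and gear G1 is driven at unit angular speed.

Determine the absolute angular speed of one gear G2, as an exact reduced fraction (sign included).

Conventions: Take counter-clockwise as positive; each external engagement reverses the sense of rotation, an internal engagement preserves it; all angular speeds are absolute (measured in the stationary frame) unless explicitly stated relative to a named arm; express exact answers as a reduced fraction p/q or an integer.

recognized (axles ride arm R): planetary set, 16/12/40 teeth
ring teeth: 16 + 2·12 = 40
16(ω_sun−ω_arm) = −40(ω_ring−ω_arm),  ω_ring = 0, ω_sun = 1
16(1−ω_arm) = −40(0−ω_arm)  ⇒  56·ω_arm = 16  ⇒  ω_arm = 2/7
sun–planet mesh: 16·(1−2/7) = −12·(ω_p−ω_arm)  ⇒  ω_p−ω_arm = -20/21
ω_p = 2/7 − 20/21 = -2/3
exact speed ratio = -2/3

-2/3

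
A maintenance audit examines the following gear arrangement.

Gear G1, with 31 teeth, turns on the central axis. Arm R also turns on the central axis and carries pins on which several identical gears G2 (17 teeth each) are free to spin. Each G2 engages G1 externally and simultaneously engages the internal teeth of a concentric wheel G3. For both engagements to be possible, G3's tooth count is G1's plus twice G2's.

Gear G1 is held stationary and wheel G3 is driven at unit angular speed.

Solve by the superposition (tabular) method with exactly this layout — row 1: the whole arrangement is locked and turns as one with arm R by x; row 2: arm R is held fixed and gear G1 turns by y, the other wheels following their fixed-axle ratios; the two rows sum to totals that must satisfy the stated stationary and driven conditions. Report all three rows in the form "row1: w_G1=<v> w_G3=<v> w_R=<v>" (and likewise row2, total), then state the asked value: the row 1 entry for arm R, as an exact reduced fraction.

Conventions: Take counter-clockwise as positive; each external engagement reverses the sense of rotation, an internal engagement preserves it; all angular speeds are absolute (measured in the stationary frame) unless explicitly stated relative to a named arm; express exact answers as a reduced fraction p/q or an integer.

recognized (axles ride arm R): planetary set, 31/17/65 teeth
row 1: whole set turns with the arm by x
row 2 — arm fixed, fixed-axis ratios: sun y, ring −(31/65)·y, arm 0
boundary: total ω_sun = x + y = 0 and total ω_ring = x − (31/65)·y = 1  ⇒  y = -65/96, x = 65/96
row 2 ring = −(31/65)·(-65/96) = 31/96
totals (row 1 + row 2): sun 65/96 + (-65/96) = 0, ring 65/96 + 31/96 = 1, arm 65/96 + 0 = 65/96
asked cell (row1, arm) = 65/96

row1: w_G1=65/96 w_G3=65/96 w_R=65/96
row2: w_G1=-65/96 w_G3=31/96 w_R=0
total: w_G1=0 w_G3=1 w_R=65/96
asked value: 65/96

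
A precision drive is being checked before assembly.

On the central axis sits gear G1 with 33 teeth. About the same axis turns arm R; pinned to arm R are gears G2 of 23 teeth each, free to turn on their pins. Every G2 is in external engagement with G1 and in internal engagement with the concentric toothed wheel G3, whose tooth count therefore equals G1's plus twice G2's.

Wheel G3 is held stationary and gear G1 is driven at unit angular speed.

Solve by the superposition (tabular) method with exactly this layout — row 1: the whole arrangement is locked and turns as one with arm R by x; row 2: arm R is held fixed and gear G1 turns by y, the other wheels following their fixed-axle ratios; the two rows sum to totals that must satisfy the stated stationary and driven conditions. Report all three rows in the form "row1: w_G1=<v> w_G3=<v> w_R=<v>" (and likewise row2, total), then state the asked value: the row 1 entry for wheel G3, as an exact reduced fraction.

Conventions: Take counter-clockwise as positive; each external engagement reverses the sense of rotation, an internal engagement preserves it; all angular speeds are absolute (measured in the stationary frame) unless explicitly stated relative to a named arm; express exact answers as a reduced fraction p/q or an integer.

topology: planetary set — G1 33T / G2 23T / G3 79T, arm = carrier (Willis)
row 1: whole set turns with the arm by x
row 2 — arm fixed, fixed-axis ratios: sun y, ring −(33/79)·y, arm 0
boundary: total ω_ring = x − (33/79)·y = 0 and total ω_sun = x + y = 1  ⇒  y = 79/112, x = 33/112
row 2 ring = −(33/79)·79/112 = -33/112
totals (row 1 + row 2): sun 33/112 + 79/112 = 1, ring 33/112 + (-33/112) = 0, arm 33/112 + 0 = 33/112
asked cell (row1, ring) = 33/112

row1: w_G1=33/112 w_G3=33/112 w_R=33/112
row2: w_G1=79/112 w_G3=-33/112 w_R=0
total: w_G1=1 w_G3=0 w_R=33/112
asked value: 33/112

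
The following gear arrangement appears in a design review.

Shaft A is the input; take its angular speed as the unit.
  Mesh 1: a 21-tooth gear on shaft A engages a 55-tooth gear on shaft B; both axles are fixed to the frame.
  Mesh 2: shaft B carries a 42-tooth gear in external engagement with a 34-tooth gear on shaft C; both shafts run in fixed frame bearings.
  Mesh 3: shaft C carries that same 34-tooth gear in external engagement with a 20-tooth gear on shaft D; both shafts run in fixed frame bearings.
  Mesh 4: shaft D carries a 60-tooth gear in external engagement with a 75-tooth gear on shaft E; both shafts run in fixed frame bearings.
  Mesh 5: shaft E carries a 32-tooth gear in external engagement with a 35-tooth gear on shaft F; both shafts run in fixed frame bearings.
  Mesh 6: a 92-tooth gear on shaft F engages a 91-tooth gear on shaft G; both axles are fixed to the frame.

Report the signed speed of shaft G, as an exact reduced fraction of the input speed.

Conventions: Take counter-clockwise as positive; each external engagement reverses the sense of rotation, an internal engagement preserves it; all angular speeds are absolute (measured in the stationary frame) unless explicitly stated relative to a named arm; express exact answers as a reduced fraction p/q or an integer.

52992/89375

6-mesh fixed-axis compound train (all bearings frame-fixed)
mesh 1 [21T→55T]: |ω|/ω_in = 1×21/55 = 21/55, sense flips to −
mesh 2 [42T→34T]: |ω|/ω_in = (21/55)×42/34 = 441/935, sense flips to +
mesh 3 [34T→20T]: |ω|/ω_in = (441/935)×34/20 = 441/550, sense flips to −
mesh 4 [60T→75T]: |ω|/ω_in = (441/550)×60/75 = 882/1375, sense flips to +
mesh 5 [32T→35T]: |ω|/ω_in = (882/1375)×32/35 = 4032/6875, sense flips to −
mesh 6 [92T→91T]: |ω|/ω_in = (4032/6875)×92/91 = 52992/89375, sense flips to +
signed output speed (× input speed) = 52992/89375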